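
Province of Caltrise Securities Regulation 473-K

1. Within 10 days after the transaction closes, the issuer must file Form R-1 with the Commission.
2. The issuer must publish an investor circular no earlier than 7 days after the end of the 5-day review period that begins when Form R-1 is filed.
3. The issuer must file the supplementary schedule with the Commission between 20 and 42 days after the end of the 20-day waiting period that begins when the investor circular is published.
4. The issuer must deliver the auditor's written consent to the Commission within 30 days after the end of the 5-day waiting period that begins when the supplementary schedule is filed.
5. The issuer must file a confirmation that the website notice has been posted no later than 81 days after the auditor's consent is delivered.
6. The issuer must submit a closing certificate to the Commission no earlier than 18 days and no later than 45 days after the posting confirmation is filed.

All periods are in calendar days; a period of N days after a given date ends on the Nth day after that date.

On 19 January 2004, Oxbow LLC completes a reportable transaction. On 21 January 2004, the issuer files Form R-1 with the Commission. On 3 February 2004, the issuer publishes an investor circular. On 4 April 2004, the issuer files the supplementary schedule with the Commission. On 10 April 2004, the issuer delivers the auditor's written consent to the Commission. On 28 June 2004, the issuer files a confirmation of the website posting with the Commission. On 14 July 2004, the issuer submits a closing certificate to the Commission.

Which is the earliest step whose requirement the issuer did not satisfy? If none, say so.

Step 6

Step 1: 10 days after 19 January 2004 (when the transaction closes) is 29 January 2004; completed 21 January 2004, before the deadline.
Step 2: the earliest permitted date is 7 days after 26 January 2004 (end of the 5-day review period, which began when Form R-1 is filed on 21 January 2004), i.e. 2 February 2004; done 3 February 2004 — permitted.
Step 3: the window is 20–42 days after 23 February 2004 (end of the 20-day waiting period, which began when the investor circular is published on 3 February 2004), so 14 March 2004 through 5 April 2004; done 4 April 2004, which is between those dates.
Step 4: 30 days after 9 April 2004 (end of the 5-day waiting period, which began when the supplementary schedule is filed on 4 April 2004) is 9 May 2004; completed 10 April 2004, before the deadline.
Step 5: 81 days after 10 April 2004 (when the auditor's consent is delivered) is 30 June 2004; completed 28 June 2004, before the deadline.
Step 6: the window is 18–45 days after 28 June 2004 (when the posting confirmation is filed), so 16 July 2004 through 12 August 2004; done 14 July 2004 — 2 days before the window opened.
That is the first point of non-compliance.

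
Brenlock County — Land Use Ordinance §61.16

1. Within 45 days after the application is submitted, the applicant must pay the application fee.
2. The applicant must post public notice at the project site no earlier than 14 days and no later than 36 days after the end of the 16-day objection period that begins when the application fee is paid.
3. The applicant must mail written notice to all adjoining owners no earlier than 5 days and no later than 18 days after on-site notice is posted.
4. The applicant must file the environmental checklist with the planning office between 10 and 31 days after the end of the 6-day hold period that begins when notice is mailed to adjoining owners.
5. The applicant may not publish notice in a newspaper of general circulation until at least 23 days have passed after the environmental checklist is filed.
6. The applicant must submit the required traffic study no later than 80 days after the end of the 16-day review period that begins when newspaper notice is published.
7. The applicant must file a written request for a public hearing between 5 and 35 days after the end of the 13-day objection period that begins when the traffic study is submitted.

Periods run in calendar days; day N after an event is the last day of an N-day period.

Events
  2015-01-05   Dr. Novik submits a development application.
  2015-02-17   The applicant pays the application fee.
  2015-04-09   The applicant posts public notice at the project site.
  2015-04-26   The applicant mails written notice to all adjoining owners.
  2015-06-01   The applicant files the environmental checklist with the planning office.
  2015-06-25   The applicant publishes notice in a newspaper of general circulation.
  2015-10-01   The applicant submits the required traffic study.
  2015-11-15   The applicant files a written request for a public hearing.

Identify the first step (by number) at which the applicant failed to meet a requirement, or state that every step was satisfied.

Step 1 — counting 45 days from 2015-01-05 (when the application is submitted) gives a deadline of 2015-02-19; 2015-02-17 is within that limit.
Step 2 — 14 and 36 days from 2015-03-05 (end of the 16-day objection period, which began when the application fee is paid on 2015-02-17) are 2015-03-19 and 2015-04-10 respectively; done 2015-04-09, which is between those dates.
Step 3 — 5 and 18 days from 2015-04-09 (when on-site notice is posted) are 2015-04-14 and 2015-04-27 respectively; done 2015-04-26 — within the window.
Step 4 — 10 and 31 days from 2015-05-02 (end of the 6-day hold period, which began when notice is mailed to adjoining owners on 2015-04-26) are 2015-05-12 and 2015-06-02 respectively; done 2015-06-01, which is between those dates.
Step 5 — must wait 23 days from 2015-06-01 (when the environmental checklist is filed), so not before 2015-06-24; done 2015-06-25, after the minimum wait.
Step 6 — counting 80 days from 2015-07-11 (end of the 16-day review period, which began when newspaper notice is published on 2015-06-25) gives a deadline of 2015-09-29; 2015-10-01 misses that deadline by 2 days.

Step 6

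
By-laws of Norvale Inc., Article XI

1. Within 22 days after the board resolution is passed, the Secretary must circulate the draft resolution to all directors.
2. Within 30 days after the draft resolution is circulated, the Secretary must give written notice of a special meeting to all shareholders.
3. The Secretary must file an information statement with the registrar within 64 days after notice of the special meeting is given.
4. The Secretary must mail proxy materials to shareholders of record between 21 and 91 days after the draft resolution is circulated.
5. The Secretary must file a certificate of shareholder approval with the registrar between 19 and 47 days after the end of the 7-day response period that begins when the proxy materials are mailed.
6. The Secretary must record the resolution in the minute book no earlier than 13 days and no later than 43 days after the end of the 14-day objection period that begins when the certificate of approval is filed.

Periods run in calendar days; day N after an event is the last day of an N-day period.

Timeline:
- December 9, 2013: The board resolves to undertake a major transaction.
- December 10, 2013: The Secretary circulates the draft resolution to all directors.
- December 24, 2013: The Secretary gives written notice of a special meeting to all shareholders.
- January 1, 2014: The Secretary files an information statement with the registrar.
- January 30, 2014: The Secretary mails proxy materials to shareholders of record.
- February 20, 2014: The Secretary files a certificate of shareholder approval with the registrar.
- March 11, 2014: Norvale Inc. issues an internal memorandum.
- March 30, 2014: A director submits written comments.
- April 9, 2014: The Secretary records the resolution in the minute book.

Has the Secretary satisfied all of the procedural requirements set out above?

No

Step 1: 22 days after December 9, 2013 (when the board resolution is passed) is December 31, 2013; done December 10, 2013 — timely.
Step 2: 30 days after December 10, 2013 (when the draft resolution is circulated) is January 9, 2014; December 24, 2013 is within that limit.
Step 3: 64 days after December 24, 2013 (when notice of the special meeting is given) is February 26, 2014; completed January 1, 2014, before the deadline.
Step 4: the window is 21–91 days after December 10, 2013 (when the draft resolution is circulated), so December 31, 2013 through March 11, 2014; January 30, 2014 falls inside that range.
Step 5: the window is 19–47 days after February 6, 2014 (end of the 7-day response period, which began when the proxy materials are mailed on January 30, 2014), so February 25, 2014 through March 25, 2014; February 20, 2014 is 5 days too early.
Later steps need not be reached.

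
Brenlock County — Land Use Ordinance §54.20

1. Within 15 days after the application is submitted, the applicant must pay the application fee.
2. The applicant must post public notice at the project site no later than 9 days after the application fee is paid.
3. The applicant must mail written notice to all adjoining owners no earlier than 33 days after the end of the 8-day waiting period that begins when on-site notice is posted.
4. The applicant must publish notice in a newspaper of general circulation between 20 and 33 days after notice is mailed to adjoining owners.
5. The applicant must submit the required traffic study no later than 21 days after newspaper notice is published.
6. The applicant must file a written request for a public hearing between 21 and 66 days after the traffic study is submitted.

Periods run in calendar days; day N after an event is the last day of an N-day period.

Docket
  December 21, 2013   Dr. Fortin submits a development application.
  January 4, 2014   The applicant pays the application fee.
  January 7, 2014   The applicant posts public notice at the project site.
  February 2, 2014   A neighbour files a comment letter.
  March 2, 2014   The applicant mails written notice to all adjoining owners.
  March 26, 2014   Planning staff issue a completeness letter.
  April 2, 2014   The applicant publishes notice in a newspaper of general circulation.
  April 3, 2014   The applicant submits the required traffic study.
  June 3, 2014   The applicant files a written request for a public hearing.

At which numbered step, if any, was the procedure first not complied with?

None — every step was satisfied

Step 1: 15 days after December 21, 2013 (when the application is submitted) is January 5, 2014; January 4, 2014 is within that limit.
Step 2: 9 days after January 4, 2014 (when the application fee is paid) is January 13, 2014; done January 7, 2014 — timely.
Step 3: the earliest permitted date is 33 days after January 15, 2014 (end of the 8-day waiting period, which began when on-site notice is posted on January 7, 2014), i.e. February 17, 2014; done March 2, 2014 — permitted.
Step 4: the window is 20–33 days after March 2, 2014 (when notice is mailed to adjoining owners), so March 22, 2014 through April 4, 2014; done April 2, 2014 — within the window.
Step 5: 21 days after April 2, 2014 (when newspaper notice is published) is April 23, 2014; completed April 3, 2014, before the deadline.
Step 6: the window is 21–66 days after April 3, 2014 (when the traffic study is submitted), so April 24, 2014 through June 8, 2014; June 3, 2014 falls inside that range.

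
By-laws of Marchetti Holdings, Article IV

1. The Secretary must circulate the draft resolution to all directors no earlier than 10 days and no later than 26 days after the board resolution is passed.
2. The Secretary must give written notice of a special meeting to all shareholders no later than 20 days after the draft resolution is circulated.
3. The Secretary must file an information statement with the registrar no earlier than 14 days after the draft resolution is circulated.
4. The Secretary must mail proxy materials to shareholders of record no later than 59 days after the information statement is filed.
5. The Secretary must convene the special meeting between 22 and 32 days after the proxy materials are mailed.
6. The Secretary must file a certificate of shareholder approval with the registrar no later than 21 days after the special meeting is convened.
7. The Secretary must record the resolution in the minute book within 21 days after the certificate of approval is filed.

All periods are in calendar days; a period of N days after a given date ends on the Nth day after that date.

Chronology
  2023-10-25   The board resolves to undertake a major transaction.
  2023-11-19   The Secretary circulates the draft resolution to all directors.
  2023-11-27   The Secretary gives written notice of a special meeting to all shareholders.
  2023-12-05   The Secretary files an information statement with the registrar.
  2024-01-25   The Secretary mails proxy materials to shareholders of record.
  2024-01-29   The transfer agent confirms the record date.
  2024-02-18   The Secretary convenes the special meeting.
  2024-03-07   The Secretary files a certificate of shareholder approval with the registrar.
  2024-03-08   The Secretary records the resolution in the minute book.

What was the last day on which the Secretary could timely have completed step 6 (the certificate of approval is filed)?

2024-03-10

Step 6 runs from 2024-02-18, when the special meeting is convened. 21 days after 2024-02-18 is 2024-03-10.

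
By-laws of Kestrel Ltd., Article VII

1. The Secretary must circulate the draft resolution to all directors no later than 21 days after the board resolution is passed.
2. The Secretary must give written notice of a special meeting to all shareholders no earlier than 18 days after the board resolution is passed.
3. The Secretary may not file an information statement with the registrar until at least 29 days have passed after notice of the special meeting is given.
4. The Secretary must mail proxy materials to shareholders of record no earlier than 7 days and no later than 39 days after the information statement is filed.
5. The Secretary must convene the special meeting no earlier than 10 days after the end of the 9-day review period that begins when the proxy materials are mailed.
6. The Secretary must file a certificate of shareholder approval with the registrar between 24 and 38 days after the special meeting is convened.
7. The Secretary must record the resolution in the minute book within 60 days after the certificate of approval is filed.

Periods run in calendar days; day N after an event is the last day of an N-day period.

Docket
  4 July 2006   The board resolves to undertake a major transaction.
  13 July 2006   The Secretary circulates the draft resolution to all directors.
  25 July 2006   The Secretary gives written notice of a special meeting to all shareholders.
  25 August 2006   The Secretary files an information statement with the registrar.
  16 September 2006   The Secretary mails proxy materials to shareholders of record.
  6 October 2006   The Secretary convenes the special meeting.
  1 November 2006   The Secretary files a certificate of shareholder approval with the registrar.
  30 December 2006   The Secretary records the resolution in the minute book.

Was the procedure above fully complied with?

Step 1: 21 days after 4 July 2006 (when the board resolution is passed) is 25 July 2006; 13 July 2006 is within that limit.
Step 2: the earliest permitted date is 18 days after 4 July 2006 (when the board resolution is passed), i.e. 22 July 2006; done 25 July 2006, after the minimum wait.
Step 3: the earliest permitted date is 29 days after 25 July 2006 (when notice of the special meeting is given), i.e. 23 August 2006; done 25 August 2006, after the minimum wait.
Step 4: the window is 7–39 days after 25 August 2006 (when the information statement is filed), so 1 September 2006 through 3 October 2006; done 16 September 2006 — within the window.
Step 5: the earliest permitted date is 10 days after 25 September 2006 (end of the 9-day review period, which began when the proxy materials are mailed on 16 September 2006), i.e. 5 October 2006; done 6 October 2006 — permitted.
Step 6: the window is 24–38 days after 6 October 2006 (when the special meeting is convened), so 30 October 2006 through 13 November 2006; done 1 November 2006 — within the window.
Step 7: 60 days after 1 November 2006 (when the certificate of approval is filed) is 31 December 2006; done 30 December 2006 — timely.

Yes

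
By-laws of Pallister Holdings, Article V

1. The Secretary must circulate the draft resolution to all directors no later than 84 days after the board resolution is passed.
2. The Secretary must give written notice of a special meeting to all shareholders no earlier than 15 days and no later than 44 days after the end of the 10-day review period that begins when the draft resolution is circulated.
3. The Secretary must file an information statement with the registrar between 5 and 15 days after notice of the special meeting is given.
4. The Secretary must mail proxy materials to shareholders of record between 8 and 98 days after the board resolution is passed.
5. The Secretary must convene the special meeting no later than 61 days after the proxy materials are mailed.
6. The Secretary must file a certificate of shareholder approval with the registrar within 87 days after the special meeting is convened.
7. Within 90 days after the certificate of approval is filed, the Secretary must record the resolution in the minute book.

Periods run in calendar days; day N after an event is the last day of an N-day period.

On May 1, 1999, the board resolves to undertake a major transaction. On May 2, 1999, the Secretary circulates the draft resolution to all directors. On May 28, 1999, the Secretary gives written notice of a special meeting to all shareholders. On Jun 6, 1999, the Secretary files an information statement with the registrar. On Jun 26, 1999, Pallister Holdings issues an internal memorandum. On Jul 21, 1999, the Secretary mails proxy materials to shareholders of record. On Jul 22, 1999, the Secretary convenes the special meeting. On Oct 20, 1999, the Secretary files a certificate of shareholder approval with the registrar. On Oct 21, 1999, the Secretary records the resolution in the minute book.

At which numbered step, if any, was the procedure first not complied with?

Step 1: 84 days after May 1, 1999 (when the board resolution is passed) is Jul 24, 1999; done May 2, 1999 — timely.
Step 2: the window is 15–44 days after May 12, 1999 (end of the 10-day review period, which began when the draft resolution is circulated on May 2, 1999), so May 27, 1999 through Jun 25, 1999; done May 28, 1999, which is between those dates.
Step 3: the window is 5–15 days after May 28, 1999 (when notice of the special meeting is given), so Jun 2, 1999 through Jun 12, 1999; Jun 6, 1999 falls inside that range.
Step 4: the window is 8–98 days after May 1, 1999 (when the board resolution is passed), so May 9, 1999 through Aug 7, 1999; done Jul 21, 1999 — within the window.
Step 5: 61 days after Jul 21, 1999 (when the proxy materials are mailed) is Sep 20, 1999; done Jul 22, 1999 — timely.
Step 6: 87 days after Jul 22, 1999 (when the special meeting is convened) is Oct 17, 1999; Oct 20, 1999 misses that deadline by 3 days.

Step 6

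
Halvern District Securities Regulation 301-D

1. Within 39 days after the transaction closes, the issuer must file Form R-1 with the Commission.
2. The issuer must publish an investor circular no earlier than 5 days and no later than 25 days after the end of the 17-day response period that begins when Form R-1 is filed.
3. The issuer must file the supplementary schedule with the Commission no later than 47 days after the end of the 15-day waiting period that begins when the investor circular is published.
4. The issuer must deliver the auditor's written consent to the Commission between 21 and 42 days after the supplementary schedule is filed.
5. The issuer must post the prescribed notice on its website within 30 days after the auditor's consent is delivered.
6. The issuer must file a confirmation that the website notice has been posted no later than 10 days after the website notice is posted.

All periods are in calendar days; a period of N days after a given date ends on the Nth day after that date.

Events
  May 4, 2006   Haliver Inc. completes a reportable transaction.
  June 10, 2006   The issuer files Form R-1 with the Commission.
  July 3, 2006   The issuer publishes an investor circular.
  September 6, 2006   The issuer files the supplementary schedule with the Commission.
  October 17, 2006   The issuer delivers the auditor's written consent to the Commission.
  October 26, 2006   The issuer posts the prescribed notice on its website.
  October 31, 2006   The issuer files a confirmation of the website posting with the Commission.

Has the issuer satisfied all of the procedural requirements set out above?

No

(1) due by May 4, 2006 + 39 days = June 12, 2006; June 10, 2006 is within that limit.
(2) the permitted window runs from June 27, 2006 + 5 = July 2, 2006 to June 27, 2006 + 25 = July 22, 2006; done July 3, 2006, which is between those dates.
(3) due by July 18, 2006 + 47 days = September 3, 2006; not done until September 6, 2006, 3 days after the deadline.
The procedure was therefore not followed at step 3.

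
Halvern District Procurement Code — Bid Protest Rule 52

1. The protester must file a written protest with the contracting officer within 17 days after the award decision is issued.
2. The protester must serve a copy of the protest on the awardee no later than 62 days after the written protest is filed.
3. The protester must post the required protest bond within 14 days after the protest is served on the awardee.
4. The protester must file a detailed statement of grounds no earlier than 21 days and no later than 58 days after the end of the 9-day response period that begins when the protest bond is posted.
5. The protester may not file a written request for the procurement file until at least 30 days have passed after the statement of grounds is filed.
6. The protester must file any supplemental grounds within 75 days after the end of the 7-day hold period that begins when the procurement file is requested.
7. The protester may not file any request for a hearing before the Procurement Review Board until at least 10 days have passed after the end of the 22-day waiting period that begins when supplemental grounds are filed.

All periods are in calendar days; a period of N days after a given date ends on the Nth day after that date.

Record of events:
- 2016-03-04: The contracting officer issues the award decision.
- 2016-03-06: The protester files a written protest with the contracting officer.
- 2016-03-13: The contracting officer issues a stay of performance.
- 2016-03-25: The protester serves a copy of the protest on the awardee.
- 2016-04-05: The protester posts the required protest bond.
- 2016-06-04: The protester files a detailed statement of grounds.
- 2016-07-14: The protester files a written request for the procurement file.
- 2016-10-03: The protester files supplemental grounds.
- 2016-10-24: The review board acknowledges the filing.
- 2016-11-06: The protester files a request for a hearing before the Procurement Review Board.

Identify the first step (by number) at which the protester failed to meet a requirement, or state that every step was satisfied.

Step 1: 17 days after 2016-03-04 (when the award decision is issued) is 2016-03-21; 2016-03-06 is within that limit.
Step 2: 62 days after 2016-03-06 (when the written protest is filed) is 2016-05-07; 2016-03-25 is within that limit.
Step 3: 14 days after 2016-03-25 (when the protest is served on the awardee) is 2016-04-08; 2016-04-05 is within that limit.
Step 4: the window is 21–58 days after 2016-04-14 (end of the 9-day response period, which began when the protest bond is posted on 2016-04-05), so 2016-05-05 through 2016-06-11; done 2016-06-04 — within the window.
Step 5: the earliest permitted date is 30 days after 2016-06-04 (when the statement of grounds is filed), i.e. 2016-07-04; done 2016-07-14 — permitted.
Step 6: 75 days after 2016-07-21 (end of the 7-day hold period, which began when the procurement file is requested on 2016-07-14) is 2016-10-04; done 2016-10-03 — timely.
Step 7: the earliest permitted date is 10 days after 2016-10-25 (end of the 22-day waiting period, which began when supplemental grounds are filed on 2016-10-03), i.e. 2016-11-04; done 2016-11-06 — permitted.

None — every step was satisfied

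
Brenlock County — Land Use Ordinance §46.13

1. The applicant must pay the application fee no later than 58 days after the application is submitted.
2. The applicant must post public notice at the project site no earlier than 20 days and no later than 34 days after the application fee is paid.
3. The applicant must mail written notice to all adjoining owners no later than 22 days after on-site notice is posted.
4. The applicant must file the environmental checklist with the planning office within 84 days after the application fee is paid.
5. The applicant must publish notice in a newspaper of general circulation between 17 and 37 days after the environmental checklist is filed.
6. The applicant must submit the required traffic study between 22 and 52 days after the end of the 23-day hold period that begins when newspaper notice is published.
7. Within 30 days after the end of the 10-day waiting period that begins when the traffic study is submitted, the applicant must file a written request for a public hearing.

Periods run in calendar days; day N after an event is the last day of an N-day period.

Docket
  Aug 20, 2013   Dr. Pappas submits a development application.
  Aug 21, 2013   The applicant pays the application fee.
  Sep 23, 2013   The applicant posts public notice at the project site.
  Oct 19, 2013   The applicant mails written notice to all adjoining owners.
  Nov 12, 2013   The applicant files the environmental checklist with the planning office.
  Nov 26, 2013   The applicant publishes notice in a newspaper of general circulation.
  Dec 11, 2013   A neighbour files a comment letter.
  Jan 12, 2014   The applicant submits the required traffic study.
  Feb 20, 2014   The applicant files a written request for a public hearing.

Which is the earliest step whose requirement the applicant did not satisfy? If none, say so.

Step 1 — counting 58 days from Aug 20, 2013 (when the application is submitted) gives a deadline of Oct 17, 2013; Aug 21, 2013 is within that limit.
Step 2 — 20 and 34 days from Aug 21, 2013 (when the application fee is paid) are Sep 10, 2013 and Sep 24, 2013 respectively; Sep 23, 2013 falls inside that range.
Step 3 — counting 22 days from Sep 23, 2013 (when on-site notice is posted) gives a deadline of Oct 15, 2013; not done until Oct 19, 2013, 4 days after the deadline.

Step 3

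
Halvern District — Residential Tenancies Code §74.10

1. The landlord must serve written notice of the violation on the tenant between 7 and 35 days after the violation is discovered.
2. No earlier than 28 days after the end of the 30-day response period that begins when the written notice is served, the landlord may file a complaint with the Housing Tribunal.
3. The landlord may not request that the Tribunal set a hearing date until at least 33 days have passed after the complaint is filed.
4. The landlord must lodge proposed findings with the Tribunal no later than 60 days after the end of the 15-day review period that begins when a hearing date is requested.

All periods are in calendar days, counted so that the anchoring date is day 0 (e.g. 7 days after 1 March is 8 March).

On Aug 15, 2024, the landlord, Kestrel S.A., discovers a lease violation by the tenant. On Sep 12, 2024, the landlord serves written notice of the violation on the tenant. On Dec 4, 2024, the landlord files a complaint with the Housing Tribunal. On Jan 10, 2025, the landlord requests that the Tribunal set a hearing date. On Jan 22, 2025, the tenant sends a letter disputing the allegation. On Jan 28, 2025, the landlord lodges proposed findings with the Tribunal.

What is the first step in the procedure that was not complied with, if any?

(1) the permitted window runs from Aug 15, 2024 + 7 = Aug 22, 2024 to Aug 15, 2024 + 35 = Sep 19, 2024; Sep 12, 2024 falls inside that range.
(2) permitted from Oct 12, 2024 + 28 days = Nov 9, 2024 onward; done Dec 4, 2024, after the minimum wait.
(3) permitted from Dec 4, 2024 + 33 days = Jan 6, 2025 onward; done Jan 10, 2025 — permitted.
(4) due by Jan 25, 2025 + 60 days = Mar 26, 2025; completed Jan 28, 2025, before the deadline.

None — every step was satisfied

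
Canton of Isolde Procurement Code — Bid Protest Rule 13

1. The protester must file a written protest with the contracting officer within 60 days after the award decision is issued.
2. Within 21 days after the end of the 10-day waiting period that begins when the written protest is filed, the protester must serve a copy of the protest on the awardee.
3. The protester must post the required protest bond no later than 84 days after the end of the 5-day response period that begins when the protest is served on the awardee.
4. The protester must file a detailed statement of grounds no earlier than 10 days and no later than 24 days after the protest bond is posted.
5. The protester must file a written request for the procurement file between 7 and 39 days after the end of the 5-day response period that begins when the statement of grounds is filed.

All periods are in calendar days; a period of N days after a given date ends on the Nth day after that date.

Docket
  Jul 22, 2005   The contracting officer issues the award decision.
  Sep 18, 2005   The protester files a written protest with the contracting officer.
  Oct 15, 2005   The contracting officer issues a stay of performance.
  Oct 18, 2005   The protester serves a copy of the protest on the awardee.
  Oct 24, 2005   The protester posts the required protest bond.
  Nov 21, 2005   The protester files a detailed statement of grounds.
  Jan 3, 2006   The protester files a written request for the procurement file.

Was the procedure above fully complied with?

Step 1 — counting 60 days from Jul 22, 2005 (when the award decision is issued) gives a deadline of Sep 20, 2005; completed Sep 18, 2005, before the deadline.
Step 2 — counting 21 days from Sep 28, 2005 (end of the 10-day waiting period, which began when the written protest is filed on Sep 18, 2005) gives a deadline of Oct 19, 2005; Oct 18, 2005 is within that limit.
Step 3 — counting 84 days from Oct 23, 2005 (end of the 5-day response period, which began when the protest is served on the awardee on Oct 18, 2005) gives a deadline of Jan 15, 2006; done Oct 24, 2005 — timely.
Step 4 — 10 and 24 days from Oct 24, 2005 (when the protest bond is posted) are Nov 3, 2005 and Nov 17, 2005 respectively; done Nov 21, 2005 — 4 days after the window closed.

No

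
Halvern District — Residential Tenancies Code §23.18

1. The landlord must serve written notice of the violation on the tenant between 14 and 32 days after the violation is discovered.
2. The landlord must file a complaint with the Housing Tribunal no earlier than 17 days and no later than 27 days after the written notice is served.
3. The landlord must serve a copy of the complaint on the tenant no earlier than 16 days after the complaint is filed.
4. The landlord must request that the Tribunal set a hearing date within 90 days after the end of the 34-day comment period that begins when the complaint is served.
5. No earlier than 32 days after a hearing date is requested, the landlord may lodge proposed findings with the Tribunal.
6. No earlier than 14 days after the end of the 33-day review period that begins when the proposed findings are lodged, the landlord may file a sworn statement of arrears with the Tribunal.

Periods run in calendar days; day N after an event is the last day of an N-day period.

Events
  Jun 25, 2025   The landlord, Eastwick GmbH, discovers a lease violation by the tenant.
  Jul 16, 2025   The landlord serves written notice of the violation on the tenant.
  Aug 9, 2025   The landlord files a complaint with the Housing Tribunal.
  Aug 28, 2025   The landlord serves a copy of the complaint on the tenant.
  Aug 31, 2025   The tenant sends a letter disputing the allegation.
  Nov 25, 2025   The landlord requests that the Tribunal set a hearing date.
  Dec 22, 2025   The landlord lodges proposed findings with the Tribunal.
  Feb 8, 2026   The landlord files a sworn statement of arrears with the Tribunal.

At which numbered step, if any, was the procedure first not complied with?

Step 5

Step 1: the window is 14–32 days after Jun 25, 2025 (when the violation is discovered), so Jul 9, 2025 through Jul 27, 2025; Jul 16, 2025 falls inside that range.
Step 2: the window is 17–27 days after Jul 16, 2025 (when the written notice is served), so Aug 2, 2025 through Aug 12, 2025; Aug 9, 2025 falls inside that range.
Step 3: the earliest permitted date is 16 days after Aug 9, 2025 (when the complaint is filed), i.e. Aug 25, 2025; Aug 28, 2025 is on or after that date.
Step 4: 90 days after Oct 1, 2025 (end of the 34-day comment period, which began when the complaint is served on Aug 28, 2025) is Dec 30, 2025; Nov 25, 2025 is within that limit.
Step 5: the earliest permitted date is 32 days after Nov 25, 2025 (when a hearing date is requested), i.e. Dec 27, 2025; acted on Dec 22, 2025, 5 days prematurely.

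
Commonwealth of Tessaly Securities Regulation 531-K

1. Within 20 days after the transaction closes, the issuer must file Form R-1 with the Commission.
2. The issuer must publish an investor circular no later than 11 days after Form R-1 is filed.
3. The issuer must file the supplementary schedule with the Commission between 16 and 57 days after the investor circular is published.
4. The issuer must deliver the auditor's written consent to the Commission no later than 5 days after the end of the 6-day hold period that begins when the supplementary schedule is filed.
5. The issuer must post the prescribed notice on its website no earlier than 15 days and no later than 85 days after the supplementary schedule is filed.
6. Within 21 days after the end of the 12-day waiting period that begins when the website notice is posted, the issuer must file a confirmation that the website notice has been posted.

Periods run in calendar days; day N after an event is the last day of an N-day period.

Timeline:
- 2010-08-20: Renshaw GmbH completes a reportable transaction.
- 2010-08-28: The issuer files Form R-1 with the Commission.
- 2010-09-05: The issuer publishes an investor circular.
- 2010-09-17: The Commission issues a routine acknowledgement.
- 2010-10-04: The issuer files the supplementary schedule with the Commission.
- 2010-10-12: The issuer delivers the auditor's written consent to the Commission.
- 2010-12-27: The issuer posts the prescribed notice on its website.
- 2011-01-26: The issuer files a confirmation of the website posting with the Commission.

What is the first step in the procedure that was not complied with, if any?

Step 1 — counting 20 days from 2010-08-20 (when the transaction closes) gives a deadline of 2010-09-09; 2010-08-28 is within that limit.
Step 2 — counting 11 days from 2010-08-28 (when Form R-1 is filed) gives a deadline of 2010-09-08; completed 2010-09-05, before the deadline.
Step 3 — 16 and 57 days from 2010-09-05 (when the investor circular is published) are 2010-09-21 and 2010-11-01 respectively; done 2010-10-04 — within the window.
Step 4 — counting 5 days from 2010-10-10 (end of the 6-day hold period, which began when the supplementary schedule is filed on 2010-10-04) gives a deadline of 2010-10-15; done 2010-10-12 — timely.
Step 5 — 15 and 85 days from 2010-10-04 (when the supplementary schedule is filed) are 2010-10-19 and 2010-12-28 respectively; done 2010-12-27, which is between those dates.
Step 6 — counting 21 days from 2011-01-08 (end of the 12-day waiting period, which began when the website notice is posted on 2010-12-27) gives a deadline of 2011-01-29; completed 2011-01-26, before the deadline.

None — every step was satisfied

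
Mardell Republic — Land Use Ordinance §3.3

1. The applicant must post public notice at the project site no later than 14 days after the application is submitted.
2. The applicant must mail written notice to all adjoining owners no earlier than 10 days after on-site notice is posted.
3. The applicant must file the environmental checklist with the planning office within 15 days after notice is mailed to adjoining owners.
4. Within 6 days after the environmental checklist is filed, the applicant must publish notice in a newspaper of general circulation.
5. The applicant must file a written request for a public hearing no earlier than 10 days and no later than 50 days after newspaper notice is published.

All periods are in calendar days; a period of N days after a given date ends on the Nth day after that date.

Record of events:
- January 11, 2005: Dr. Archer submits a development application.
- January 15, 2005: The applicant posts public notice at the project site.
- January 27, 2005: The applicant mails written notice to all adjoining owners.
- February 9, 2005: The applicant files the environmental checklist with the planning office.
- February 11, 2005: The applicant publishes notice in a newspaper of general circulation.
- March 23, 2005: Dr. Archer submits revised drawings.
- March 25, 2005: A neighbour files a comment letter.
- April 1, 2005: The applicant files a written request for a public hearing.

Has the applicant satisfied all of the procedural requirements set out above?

Yes

(1) due by January 11, 2005 + 14 days = January 25, 2005; January 15, 2005 is within that limit.
(2) permitted from January 15, 2005 + 10 days = January 25, 2005 onward; done January 27, 2005 — permitted.
(3) due by January 27, 2005 + 15 days = February 11, 2005; February 9, 2005 is within that limit.
(4) due by February 9, 2005 + 6 days = February 15, 2005; completed February 11, 2005, before the deadline.
(5) the permitted window runs from February 11, 2005 + 10 = February 21, 2005 to February 11, 2005 + 50 = April 2, 2005; done April 1, 2005, which is between those dates.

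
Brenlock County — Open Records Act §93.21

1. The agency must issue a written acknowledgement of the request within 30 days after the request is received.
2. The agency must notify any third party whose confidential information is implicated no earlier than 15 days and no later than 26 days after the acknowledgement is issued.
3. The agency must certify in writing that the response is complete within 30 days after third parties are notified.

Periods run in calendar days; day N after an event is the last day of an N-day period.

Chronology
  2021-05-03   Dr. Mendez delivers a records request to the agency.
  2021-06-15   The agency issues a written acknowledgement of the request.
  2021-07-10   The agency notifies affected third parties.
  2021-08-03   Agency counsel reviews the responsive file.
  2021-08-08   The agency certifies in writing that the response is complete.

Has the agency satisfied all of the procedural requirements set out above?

Step 1 — counting 30 days from 2021-05-03 (when the request is received) gives a deadline of 2021-06-02; 2021-06-15 misses that deadline by 13 days.

No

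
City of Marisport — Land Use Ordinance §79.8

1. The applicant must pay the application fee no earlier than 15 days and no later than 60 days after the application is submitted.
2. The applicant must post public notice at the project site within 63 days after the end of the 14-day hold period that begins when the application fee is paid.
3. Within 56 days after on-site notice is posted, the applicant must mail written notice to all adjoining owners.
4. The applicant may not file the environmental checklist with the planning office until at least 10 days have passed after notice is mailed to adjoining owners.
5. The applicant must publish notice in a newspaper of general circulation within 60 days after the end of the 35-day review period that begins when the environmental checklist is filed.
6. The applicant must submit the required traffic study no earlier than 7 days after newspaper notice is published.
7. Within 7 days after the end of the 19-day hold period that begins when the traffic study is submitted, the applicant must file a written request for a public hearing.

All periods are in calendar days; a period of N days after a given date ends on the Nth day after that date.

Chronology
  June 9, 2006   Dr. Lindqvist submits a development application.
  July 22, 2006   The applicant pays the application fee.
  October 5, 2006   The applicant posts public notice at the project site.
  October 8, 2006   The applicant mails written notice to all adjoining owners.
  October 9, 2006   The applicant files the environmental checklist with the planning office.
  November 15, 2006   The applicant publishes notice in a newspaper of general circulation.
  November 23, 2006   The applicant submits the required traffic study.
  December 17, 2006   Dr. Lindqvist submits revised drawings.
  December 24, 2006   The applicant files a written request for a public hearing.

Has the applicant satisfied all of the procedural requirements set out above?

(1) the permitted window runs from June 9, 2006 + 15 = June 24, 2006 to June 9, 2006 + 60 = August 8, 2006; done July 22, 2006 — within the window.
(2) due by August 5, 2006 + 63 days = October 7, 2006; completed October 5, 2006, before the deadline.
(3) due by October 5, 2006 + 56 days = November 30, 2006; October 8, 2006 is within that limit.
(4) permitted from October 8, 2006 + 10 days = October 18, 2006 onward; done October 9, 2006 — 9 days too early.
The procedure was therefore not followed at step 4.

No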